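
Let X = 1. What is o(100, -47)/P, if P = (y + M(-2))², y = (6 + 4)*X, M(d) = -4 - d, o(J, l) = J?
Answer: 25/16 ≈ 1.5625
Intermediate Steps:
y = 10 (y = (6 + 4)*1 = 10*1 = 10)
P = 64 (P = (10 + (-4 - 1*(-2)))² = (10 + (-4 + 2))² = (10 - 2)² = 8² = 64)
o(100, -47)/P = 100/64 = 100*(1/64) = 25/16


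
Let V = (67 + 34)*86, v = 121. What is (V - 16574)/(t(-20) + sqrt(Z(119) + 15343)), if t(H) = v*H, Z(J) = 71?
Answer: 9544480/2920493 + 3944*sqrt(15414)/2920493 ≈ 3.4358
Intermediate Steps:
V = 8686 (V = 101*86 = 8686)
t(H) = 121*H
(V - 16574)/(t(-20) + sqrt(Z(119) + 15343)) = (8686 - 16574)/(121*(-20) + sqrt(71 + 15343)) = -7888/(-2420 + sqrt(15414))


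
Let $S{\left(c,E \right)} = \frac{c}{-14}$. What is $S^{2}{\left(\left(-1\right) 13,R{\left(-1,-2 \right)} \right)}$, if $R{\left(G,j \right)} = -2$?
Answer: $\frac{169}{196} \approx 0.86224$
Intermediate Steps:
$S{\left(c,E \right)} = - \frac{c}{14}$ ($S{\left(c,E \right)} = c \left(- \frac{1}{14}\right) = - \frac{c}{14}$)
$S^{2}{\left(\left(-1\right) 13,R{\left(-1,-2 \right)} \right)} = \left(- \frac{\left(-1\right) 13}{14}\right)^{2} = \left(\left(- \frac{1}{14}\right) \left(-13\right)\right)^{2} = \left(\frac{13}{14}\right)^{2} = \frac{169}{196}$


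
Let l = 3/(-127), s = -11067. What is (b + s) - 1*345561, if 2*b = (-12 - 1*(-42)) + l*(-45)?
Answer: -90579567/254 ≈ -3.5661e+5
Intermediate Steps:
l = -3/127 (l = 3*(-1/127) = -3/127 ≈ -0.023622)
b = 3945/254 (b = ((-12 - 1*(-42)) - 3/127*(-45))/2 = ((-12 + 42) + 135/127)/2 = (30 + 135/127)/2 = (1/2)*(3945/127) = 3945/254 ≈ 15.531)
(b + s) - 1*345561 = (3945/254 - 11067) - 1*345561 = -2807073/254 - 345561 = -90579567/254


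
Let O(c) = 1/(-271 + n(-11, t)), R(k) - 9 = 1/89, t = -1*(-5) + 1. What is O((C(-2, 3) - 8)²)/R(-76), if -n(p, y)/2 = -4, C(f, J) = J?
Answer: -89/210926 ≈ -0.00042195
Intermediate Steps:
t = 6 (t = 5 + 1 = 6)
n(p, y) = 8 (n(p, y) = -2*(-4) = 8)
R(k) = 802/89 (R(k) = 9 + 1/89 = 802/89)
O(c) = -1/263 (O(c) = 1/(-271 + 8) = 1/(-263) = -1/263)
O((C(-2, 3) - 8)²)/R(-76) = -1/(263*802/89) = -1/263*89/802 = -89/210926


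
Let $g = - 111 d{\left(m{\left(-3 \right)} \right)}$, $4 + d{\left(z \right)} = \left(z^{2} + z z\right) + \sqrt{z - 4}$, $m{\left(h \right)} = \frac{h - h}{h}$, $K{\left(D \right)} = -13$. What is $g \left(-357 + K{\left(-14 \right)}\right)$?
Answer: $-164280 + 82140 i \approx -1.6428 \cdot 10^{5} + 82140.0 i$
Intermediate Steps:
$m{\left(h \right)} = 0$ ($m{\left(h \right)} = \frac{0}{h} = 0$)
$d{\left(z \right)} = -4 + \sqrt{-4 + z} + 2 z^{2}$ ($d{\left(z \right)} = -4 + \left(\left(z^{2} + z z\right) + \sqrt{z - 4}\right) = -4 + \left(\left(z^{2} + z^{2}\right) + \sqrt{-4 + z}\right) = -4 + \left(2 z^{2} + \sqrt{-4 + z}\right) = -4 + \left(\sqrt{-4 + z} + 2 z^{2}\right) = -4 + \sqrt{-4 + z} + 2 z^{2}$)
$g = 444 - 222 i$ ($g = - 111 \left(-4 + \sqrt{-4 + 0} + 2 \cdot 0^{2}\right) = - 111 \left(-4 + \sqrt{-4} + 2 \cdot 0\right) = - 111 \left(-4 + 2 i + 0\right) = - 111 \left(-4 + 2 i\right) = 444 - 222 i \approx 444.0 - 222.0 i$)
$g \left(-357 + K{\left(-14 \right)}\right) = \left(444 - 222 i\right) \left(-357 - 13\right) = \left(444 - 222 i\right) \left(-370\right) = -164280 + 82140 i$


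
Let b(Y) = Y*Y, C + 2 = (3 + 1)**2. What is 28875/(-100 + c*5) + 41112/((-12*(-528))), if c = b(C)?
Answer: 6917/176 ≈ 39.301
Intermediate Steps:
C = 14 (C = -2 + (3 + 1)**2 = -2 + 4**2 = -2 + 16 = 14)
b(Y) = Y**2
c = 196 (c = 14**2 = 196)
28875/(-100 + c*5) + 41112/((-12*(-528))) = 28875/(-100 + 196*5) + 41112/((-12*(-528))) = 28875/(-100 + 980) + 41112/6336 = 28875/880 + 41112*(1/6336) = 28875*(1/880) + 571/88 = 525/16 + 571/88 = 6917/176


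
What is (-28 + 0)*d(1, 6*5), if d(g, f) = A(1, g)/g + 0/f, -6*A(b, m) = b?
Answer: 14/3 ≈ 4.6667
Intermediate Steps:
A(b, m) = -b/6
d(g, f) = -1/(6*g) (d(g, f) = (-⅙*1)/g + 0/f = -1/(6*g) + 0 = -1/(6*g))
(-28 + 0)*d(1, 6*5) = (-28 + 0)*(-⅙/1) = -(-14)/3 = -28*(-⅙) = 14/3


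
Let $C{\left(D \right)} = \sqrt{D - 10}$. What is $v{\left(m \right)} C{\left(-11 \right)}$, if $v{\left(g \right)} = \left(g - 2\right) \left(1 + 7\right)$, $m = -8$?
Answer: $- 80 i \sqrt{21} \approx - 366.61 i$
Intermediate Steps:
$C{\left(D \right)} = \sqrt{-10 + D}$
$v{\left(g \right)} = -16 + 8 g$ ($v{\left(g \right)} = \left(-2 + g\right) 8 = -16 + 8 g$)
$v{\left(m \right)} C{\left(-11 \right)} = \left(-16 + 8 \left(-8\right)\right) \sqrt{-10 - 11} = \left(-16 - 64\right) \sqrt{-21} = - 80 i \sqrt{21}$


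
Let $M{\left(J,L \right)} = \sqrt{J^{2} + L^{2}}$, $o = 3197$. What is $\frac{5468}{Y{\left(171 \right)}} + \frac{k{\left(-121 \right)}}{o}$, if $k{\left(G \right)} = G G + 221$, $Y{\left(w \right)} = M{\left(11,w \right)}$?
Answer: $\frac{14862}{3197} + \frac{2734 \sqrt{29362}}{14681} \approx 36.559$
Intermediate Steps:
$Y{\left(w \right)} = \sqrt{121 + w^{2}}$ ($Y{\left(w \right)} = \sqrt{11^{2} + w^{2}} = \sqrt{121 + w^{2}}$)
$k{\left(G \right)} = 221 + G^{2}$ ($k{\left(G \right)} = G^{2} + 221 = 221 + G^{2}$)
$\frac{5468}{Y{\left(171 \right)}} + \frac{k{\left(-121 \right)}}{o} = \frac{5468}{\sqrt{121 + 171^{2}}} + \frac{221 + \left(-121\right)^{2}}{3197} = \frac{5468}{\sqrt{121 + 29241}} + \left(221 + 14641\right) \frac{1}{3197} = \frac{5468}{\sqrt{29362}} + 14862 \cdot \frac{1}{3197} = 5468 \frac{\sqrt{29362}}{29362} + \frac{14862}{3197} = \frac{2734 \sqrt{29362}}{14681} + \frac{14862}{3197} = \frac{14862}{3197} + \frac{2734 \sqrt{29362}}{14681}$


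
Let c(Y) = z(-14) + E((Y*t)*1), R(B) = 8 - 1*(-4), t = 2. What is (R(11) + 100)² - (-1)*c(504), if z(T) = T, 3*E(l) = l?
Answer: 12866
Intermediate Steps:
E(l) = l/3
R(B) = 12 (R(B) = 8 + 4 = 12)
c(Y) = -14 + 2*Y/3 (c(Y) = -14 + ((Y*2)*1)/3 = -14 + ((2*Y)*1)/3 = -14 + (2*Y)/3 = -14 + 2*Y/3)
(R(11) + 100)² - (-1)*c(504) = (12 + 100)² - (-1)*(-14 + (⅔)*504) = 112² - (-1)*(-14 + 336) = 12544 - (-1)*322 = 12544 - 1*(-322) = 12544 + 322 = 12866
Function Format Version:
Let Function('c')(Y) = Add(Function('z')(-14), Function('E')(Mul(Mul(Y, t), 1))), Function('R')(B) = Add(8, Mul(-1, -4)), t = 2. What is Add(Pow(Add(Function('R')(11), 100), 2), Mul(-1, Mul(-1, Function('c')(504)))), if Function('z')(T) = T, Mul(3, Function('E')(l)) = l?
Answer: 12866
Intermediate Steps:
Function('E')(l) = Mul(Rational(1, 3), l)
Function('R')(B) = 12 (Function('R')(B) = Add(8, 4) = 12)
Function('c')(Y) = Add(-14, Mul(Rational(2, 3), Y)) (Function('c')(Y) = Add(-14, Mul(Rational(1, 3), Mul(Mul(Y, 2), 1))) = Add(-14, Mul(Rational(1, 3), Mul(Mul(2, Y), 1))) = Add(-14, Mul(Rational(1, 3), Mul(2, Y))) = Add(-14, Mul(Rational(2, 3), Y)))
Add(Pow(Add(Function('R')(11), 100), 2), Mul(-1, Mul(-1, Function('c')(504)))) = Add(Pow(Add(12, 100), 2), Mul(-1, Mul(-1, Add(-14, Mul(Rational(2, 3), 504))))) = Add(Pow(112, 2), Mul(-1, Mul(-1, Add(-14, 336)))) = Add(12544, Mul(-1, Mul(-1, 322))) = Add(12544, Mul(-1, -322)) = Add(12544, 322) = 12866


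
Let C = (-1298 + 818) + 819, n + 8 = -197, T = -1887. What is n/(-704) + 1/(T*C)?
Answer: 131136361/450343872 ≈ 0.29119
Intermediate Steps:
n = -205 (n = -8 - 197 = -205)
C = 339 (C = -480 + 819 = 339)
n/(-704) + 1/(T*C) = -205/(-704) + 1/(-1887*339) = -205*(-1/704) - 1/1887*1/339 = 205/704 - 1/639693 = 131136361/450343872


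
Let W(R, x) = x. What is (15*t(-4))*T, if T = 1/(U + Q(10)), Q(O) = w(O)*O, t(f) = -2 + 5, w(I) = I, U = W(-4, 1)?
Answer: 45/101 ≈ 0.44554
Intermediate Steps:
U = 1
t(f) = 3
Q(O) = O² (Q(O) = O*O = O²)
T = 1/101 (T = 1/(1 + 10²) = 1/(1 + 100) = 1/101 ≈ 0.0099010)
(15*t(-4))*T = (15*3)*(1/101) = 45*(1/101) = 45/101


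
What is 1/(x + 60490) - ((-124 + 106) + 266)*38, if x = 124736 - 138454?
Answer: -440779327/46772 ≈ -9424.0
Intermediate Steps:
x = -13718
1/(x + 60490) - ((-124 + 106) + 266)*38 = 1/(-13718 + 60490) - ((-124 + 106) + 266)*38 = 1/46772 - (-18 + 266)*38 = 1/46772 - 248*38 = 1/46772 - 1*9424 = 1/46772 - 9424 = -440779327/46772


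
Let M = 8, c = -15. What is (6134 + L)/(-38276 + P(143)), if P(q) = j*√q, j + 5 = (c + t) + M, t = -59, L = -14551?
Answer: 322169092/1464331313 - 597607*√143/1464331313 ≈ 0.21513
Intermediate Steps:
j = -71 (j = -5 + ((-15 - 59) + 8) = -5 + (-74 + 8) = -5 - 66 = -71)
P(q) = -71*√q
(6134 + L)/(-38276 + P(143)) = (6134 - 14551)/(-38276 - 71*√143) = -8417/(-38276 - 71*√143)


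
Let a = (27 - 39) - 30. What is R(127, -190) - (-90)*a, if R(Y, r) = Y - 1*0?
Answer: -3653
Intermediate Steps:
R(Y, r) = Y (R(Y, r) = Y + 0 = Y)
a = -42 (a = -12 - 30 = -42)
R(127, -190) - (-90)*a = 127 - (-90)*(-42) = 127 - 1*3780 = 127 - 3780 = -3653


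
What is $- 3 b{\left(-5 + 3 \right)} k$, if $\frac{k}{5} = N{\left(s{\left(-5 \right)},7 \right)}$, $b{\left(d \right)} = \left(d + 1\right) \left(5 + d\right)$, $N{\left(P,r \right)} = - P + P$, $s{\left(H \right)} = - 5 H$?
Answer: $0$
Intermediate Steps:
$N{\left(P,r \right)} = 0$
$b{\left(d \right)} = \left(1 + d\right) \left(5 + d\right)$
$k = 0$ ($k = 5 \cdot 0 = 0$)
$- 3 b{\left(-5 + 3 \right)} k = - 3 \left(5 + \left(-5 + 3\right)^{2} + 6 \left(-5 + 3\right)\right) 0 = - 3 \left(5 + \left(-2\right)^{2} + 6 \left(-2\right)\right) 0 = - 3 \left(5 + 4 - 12\right) 0 = \left(-3\right) \left(-3\right) 0 = 9 \cdot 0 = 0$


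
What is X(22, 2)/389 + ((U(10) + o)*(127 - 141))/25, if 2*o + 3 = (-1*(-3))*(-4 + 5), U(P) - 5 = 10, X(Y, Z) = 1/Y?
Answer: -359431/42790 ≈ -8.3999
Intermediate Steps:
U(P) = 15 (U(P) = 5 + 10 = 15)
o = 0 (o = -3/2 + ((-1*(-3))*(-4 + 5))/2 = -3/2 + (3*1)/2 = -3/2 + (½)*3 = -3/2 + 3/2 = 0)
X(22, 2)/389 + ((U(10) + o)*(127 - 141))/25 = 1/(22*389) + ((15 + 0)*(127 - 141))/25 = (1/22)*(1/389) + (15*(-14))*(1/25) = 1/8558 - 210*1/25 = 1/8558 - 42/5 = -359431/42790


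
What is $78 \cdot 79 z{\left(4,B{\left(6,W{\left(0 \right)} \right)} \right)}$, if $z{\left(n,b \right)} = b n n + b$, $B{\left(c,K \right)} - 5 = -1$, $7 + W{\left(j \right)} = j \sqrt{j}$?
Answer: $419016$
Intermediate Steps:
$W{\left(j \right)} = -7 + j^{\frac{3}{2}}$ ($W{\left(j \right)} = -7 + j \sqrt{j} = -7 + j^{\frac{3}{2}}$)
$B{\left(c,K \right)} = 4$ ($B{\left(c,K \right)} = 5 - 1 = 4$)
$z{\left(n,b \right)} = b + b n^{2}$ ($z{\left(n,b \right)} = b n^{2} + b = b + b n^{2}$)
$78 \cdot 79 z{\left(4,B{\left(6,W{\left(0 \right)} \right)} \right)} = 78 \cdot 79 \cdot 4 \left(1 + 4^{2}\right) = 6162 \cdot 4 \left(1 + 16\right) = 6162 \cdot 4 \cdot 17 = 6162 \cdot 68 = 419016$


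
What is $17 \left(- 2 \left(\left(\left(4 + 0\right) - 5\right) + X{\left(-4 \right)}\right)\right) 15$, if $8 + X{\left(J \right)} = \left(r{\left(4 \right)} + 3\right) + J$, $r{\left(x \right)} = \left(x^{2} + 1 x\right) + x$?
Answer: $-7140$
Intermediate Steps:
$r{\left(x \right)} = x^{2} + 2 x$ ($r{\left(x \right)} = \left(x^{2} + x\right) + x = \left(x + x^{2}\right) + x = x^{2} + 2 x$)
$X{\left(J \right)} = 19 + J$ ($X{\left(J \right)} = -8 + \left(\left(4 \left(2 + 4\right) + 3\right) + J\right) = -8 + \left(\left(4 \cdot 6 + 3\right) + J\right) = -8 + \left(\left(24 + 3\right) + J\right) = -8 + \left(27 + J\right) = 19 + J$)
$17 \left(- 2 \left(\left(\left(4 + 0\right) - 5\right) + X{\left(-4 \right)}\right)\right) 15 = 17 \left(- 2 \left(\left(\left(4 + 0\right) - 5\right) + \left(19 - 4\right)\right)\right) 15 = 17 \left(- 2 \left(\left(4 - 5\right) + 15\right)\right) 15 = 17 \left(- 2 \left(-1 + 15\right)\right) 15 = 17 \left(\left(-2\right) 14\right) 15 = 17 \left(-28\right) 15 = \left(-476\right) 15 = -7140$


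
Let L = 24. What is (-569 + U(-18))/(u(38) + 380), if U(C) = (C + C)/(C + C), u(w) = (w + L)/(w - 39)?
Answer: -284/159 ≈ -1.7862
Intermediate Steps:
u(w) = (24 + w)/(-39 + w) (u(w) = (w + 24)/(w - 39) = (24 + w)/(-39 + w))
U(C) = 1 (U(C) = (2*C)/((2*C)) = (2*C)*(1/(2*C)) = 1)
(-569 + U(-18))/(u(38) + 380) = (-569 + 1)/((24 + 38)/(-39 + 38) + 380) = -568/(62/(-1) + 380) = -568/(-1*62 + 380) = -568/(-62 + 380) = -568/318 = -568*1/318 = -284/159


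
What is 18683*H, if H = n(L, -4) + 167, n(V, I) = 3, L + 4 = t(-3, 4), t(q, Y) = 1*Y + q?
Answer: 3176110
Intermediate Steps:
t(q, Y) = Y + q
L = -3 (L = -4 + (4 - 3) = -4 + 1 = -3)
H = 170 (H = 3 + 167 = 170)
18683*H = 18683*170 = 3176110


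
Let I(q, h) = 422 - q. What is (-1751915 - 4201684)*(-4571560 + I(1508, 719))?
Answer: 27223700652954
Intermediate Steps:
(-1751915 - 4201684)*(-4571560 + I(1508, 719)) = (-1751915 - 4201684)*(-4571560 + (422 - 1*1508)) = -5953599*(-4571560 + (422 - 1508)) = -5953599*(-4571560 - 1086) = -5953599*(-4572646) = 27223700652954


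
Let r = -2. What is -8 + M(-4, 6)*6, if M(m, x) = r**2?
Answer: 16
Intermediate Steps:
M(m, x) = 4 (M(m, x) = (-2)**2 = 4)
-8 + M(-4, 6)*6 = -8 + 4*6 = -8 + 24 = 16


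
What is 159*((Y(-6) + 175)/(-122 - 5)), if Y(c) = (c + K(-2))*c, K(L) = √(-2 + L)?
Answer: -33549/127 + 1908*I/127 ≈ -264.17 + 15.024*I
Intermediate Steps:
Y(c) = c*(c + 2*I) (Y(c) = (c + √(-2 - 2))*c = (c + √(-4))*c = (c + 2*I)*c = c*(c + 2*I))
159*((Y(-6) + 175)/(-122 - 5)) = 159*((-6*(-6 + 2*I) + 175)/(-122 - 5)) = 159*(((36 - 12*I) + 175)/(-127)) = 159*((211 - 12*I)*(-1/127)) = 159*(-211/127 + 12*I/127) = -33549/127 + 1908*I/127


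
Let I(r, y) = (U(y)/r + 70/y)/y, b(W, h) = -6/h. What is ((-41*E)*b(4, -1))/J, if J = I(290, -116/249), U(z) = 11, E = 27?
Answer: -18619740/903953 ≈ -20.598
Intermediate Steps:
I(r, y) = (11/r + 70/y)/y
J = 2711859/8410 (J = 70/(-116/249)**2 + 11/(290*(-116/249)) = 70/(-116*1/249)**2 + 11*(1/290)/(-116*1/249) = 70/(-116/249)**2 + 11*(1/290)/(-116/249) = 70*(62001/13456) + 11*(1/290)*(-249/116) = 2170035/6728 - 2739/33640 = 2711859/8410 ≈ 322.46)
((-41*E)*b(4, -1))/J = ((-41*27)*(-6/(-1)))/(2711859/8410) = -(-6642)*(-1)*(8410/2711859) = -1107*6*(8410/2711859) = -6642*8410/2711859 = -18619740/903953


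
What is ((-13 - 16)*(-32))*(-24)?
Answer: -22272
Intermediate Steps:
((-13 - 16)*(-32))*(-24) = -29*(-32)*(-24) = 928*(-24) = -22272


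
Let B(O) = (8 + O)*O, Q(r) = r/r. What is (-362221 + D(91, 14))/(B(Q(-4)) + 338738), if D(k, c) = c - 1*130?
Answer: -362337/338747 ≈ -1.0696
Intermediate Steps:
Q(r) = 1
B(O) = O*(8 + O)
D(k, c) = -130 + c (D(k, c) = c - 130 = -130 + c)
(-362221 + D(91, 14))/(B(Q(-4)) + 338738) = (-362221 + (-130 + 14))/(1*(8 + 1) + 338738) = (-362221 - 116)/(1*9 + 338738) = -362337/(9 + 338738) = -362337/338747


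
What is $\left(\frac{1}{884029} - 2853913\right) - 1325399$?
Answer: $- \frac{3694633008047}{884029} \approx -4.1793 \cdot 10^{6}$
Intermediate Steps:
$\left(\frac{1}{884029} - 2853913\right) - 1325399 = - \frac{2522941855476}{884029} - 1325399 = - \frac{3694633008047}{884029}$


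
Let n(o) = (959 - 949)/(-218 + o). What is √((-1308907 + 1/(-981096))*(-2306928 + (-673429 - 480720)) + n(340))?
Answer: √4056418366808596023577688754/29923428 ≈ 2.1284e+6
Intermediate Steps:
n(o) = 10/(-218 + o)
√((-1308907 + 1/(-981096))*(-2306928 + (-673429 - 480720)) + n(340)) = √((-1308907 + 1/(-981096))*(-2306928 + (-673429 - 480720)) + 10/(-218 + 340)) = √((-1308907 - 1/981096)*(-2306928 - 1154149) + 10/122) = √(-1284163422073/981096*(-3461077) + 10*(1/122)) = √(4444588484378152621/981096 + 5/61) = √(271119897547072215361/59846856) = √4056418366808596023577688754/29923428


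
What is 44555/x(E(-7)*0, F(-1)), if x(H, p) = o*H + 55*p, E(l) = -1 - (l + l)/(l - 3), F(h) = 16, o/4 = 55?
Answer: 8911/176 ≈ 50.631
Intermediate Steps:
o = 220 (o = 4*55 = 220)
E(l) = -1 - 2*l/(-3 + l)
x(H, p) = 55*p + 220*H (x(H, p) = 220*H + 55*p = 55*p + 220*H)
44555/x(E(-7)*0, F(-1)) = 44555/(55*16 + 220*((3*(1 - 1*(-7))/(-3 - 7))*0)) = 44555/(880 + 220*((3*(1 + 7)/(-10))*0)) = 44555/(880 + 220*((3*(-1/10)*8)*0)) = 44555/(880 + 220*(-12/5*0)) = 44555/(880 + 220*0) = 44555/(880 + 0) = 44555/880 = 44555*(1/880) = 8911/176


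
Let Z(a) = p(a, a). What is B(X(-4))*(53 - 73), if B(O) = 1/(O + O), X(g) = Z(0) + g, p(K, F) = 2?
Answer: 5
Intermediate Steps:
Z(a) = 2
X(g) = 2 + g
B(O) = 1/(2*O)
B(X(-4))*(53 - 73) = (1/(2*(2 - 4)))*(53 - 73) = ((½)/(-2))*(-20) = ((½)*(-½))*(-20) = -¼*(-20) = 5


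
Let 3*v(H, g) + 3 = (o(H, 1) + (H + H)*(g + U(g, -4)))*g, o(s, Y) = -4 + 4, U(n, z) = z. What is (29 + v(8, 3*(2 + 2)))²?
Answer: 291600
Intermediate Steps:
o(s, Y) = 0
v(H, g) = -1 + 2*H*g*(-4 + g)/3 (v(H, g) = -1 + ((0 + (H + H)*(g - 4))*g)/3 = -1 + ((0 + (2*H)*(-4 + g))*g)/3 = -1 + ((0 + 2*H*(-4 + g))*g)/3 = -1 + ((2*H*(-4 + g))*g)/3 = -1 + (2*H*g*(-4 + g))/3 = -1 + 2*H*g*(-4 + g)/3)
(29 + v(8, 3*(2 + 2)))² = (29 + (-1 - 8/3*8*3*(2 + 2) + (⅔)*8*(3*(2 + 2))²))² = (29 + (-1 - 8/3*8*3*4 + (⅔)*8*(3*4)²))² = (29 + (-1 - 8/3*8*12 + (⅔)*8*12²))² = (29 + (-1 - 256 + (⅔)*8*144))² = (29 + (-1 - 256 + 768))² = (29 + 511)² = 540² = 291600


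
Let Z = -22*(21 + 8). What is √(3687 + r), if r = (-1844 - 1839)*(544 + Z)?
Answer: √349889 ≈ 591.51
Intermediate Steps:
Z = -638 (Z = -22*29 = -638)
r = 346202 (r = (-1844 - 1839)*(544 - 638) = -3683*(-94) = 346202)
√(3687 + r) = √(3687 + 346202) = √349889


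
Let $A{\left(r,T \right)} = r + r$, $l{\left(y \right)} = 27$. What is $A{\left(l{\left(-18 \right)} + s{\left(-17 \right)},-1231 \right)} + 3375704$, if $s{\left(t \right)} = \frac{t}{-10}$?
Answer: $\frac{16878807}{5} \approx 3.3758 \cdot 10^{6}$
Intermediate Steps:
$s{\left(t \right)} = - \frac{t}{10}$ ($s{\left(t \right)} = t \left(- \frac{1}{10}\right) = - \frac{t}{10}$)
$A{\left(r,T \right)} = 2 r$
$A{\left(l{\left(-18 \right)} + s{\left(-17 \right)},-1231 \right)} + 3375704 = 2 \left(27 - - \frac{17}{10}\right) + 3375704 = 2 \left(27 + \frac{17}{10}\right) + 3375704 = 2 \cdot \frac{287}{10} + 3375704 = \frac{287}{5} + 3375704 = \frac{16878807}{5}$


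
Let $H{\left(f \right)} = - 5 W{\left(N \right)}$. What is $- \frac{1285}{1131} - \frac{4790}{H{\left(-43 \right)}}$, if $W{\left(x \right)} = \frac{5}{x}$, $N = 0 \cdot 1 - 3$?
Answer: $- \frac{3256919}{5655} \approx -575.94$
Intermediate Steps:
$N = -3$ ($N = 0 - 3 = -3$)
$H{\left(f \right)} = \frac{25}{3}$ ($H{\left(f \right)} = - 5 \frac{5}{-3} = - 5 \cdot 5 \left(- \frac{1}{3}\right) = \left(-5\right) \left(- \frac{5}{3}\right) = \frac{25}{3}$)
$- \frac{1285}{1131} - \frac{4790}{H{\left(-43 \right)}} = - \frac{1285}{1131} - \frac{4790}{\frac{25}{3}} = \left(-1285\right) \frac{1}{1131} - \frac{2874}{5} = - \frac{1285}{1131} - \frac{2874}{5} = - \frac{3256919}{5655}$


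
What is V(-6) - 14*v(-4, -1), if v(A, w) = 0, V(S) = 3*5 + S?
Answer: 9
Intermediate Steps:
V(S) = 15 + S
V(-6) - 14*v(-4, -1) = (15 - 6) - 14*0 = 9 + 0 = 9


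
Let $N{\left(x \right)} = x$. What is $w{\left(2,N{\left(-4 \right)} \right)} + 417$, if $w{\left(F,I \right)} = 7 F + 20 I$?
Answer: $351$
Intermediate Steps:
$w{\left(2,N{\left(-4 \right)} \right)} + 417 = \left(7 \cdot 2 + 20 \left(-4\right)\right) + 417 = \left(14 - 80\right) + 417 = -66 + 417 = 351$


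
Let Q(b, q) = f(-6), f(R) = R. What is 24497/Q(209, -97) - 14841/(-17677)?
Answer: -432944423/106062 ≈ -4082.0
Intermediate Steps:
Q(b, q) = -6
24497/Q(209, -97) - 14841/(-17677) = 24497/(-6) - 14841/(-17677) = 24497*(-⅙) - 14841*(-1/17677) = -24497/6 + 14841/17677 = -432944423/106062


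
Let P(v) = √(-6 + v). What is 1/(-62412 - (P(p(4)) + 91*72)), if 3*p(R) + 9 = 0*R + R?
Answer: -206892/14268099911 + I*√69/14268099911 ≈ -1.45e-5 + 5.8218e-10*I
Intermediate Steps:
p(R) = -3 + R/3 (p(R) = -3 + (0*R + R)/3 = -3 + (0 + R)/3 = -3 + R/3)
1/(-62412 - (P(p(4)) + 91*72)) = 1/(-62412 - (√(-6 + (-3 + (⅓)*4)) + 91*72)) = 1/(-62412 - (√(-6 + (-3 + 4/3)) + 6552)) = 1/(-62412 - (√(-6 - 5/3) + 6552)) = 1/(-62412 - (√(-23/3) + 6552)) = 1/(-62412 - (I*√69/3 + 6552)) = 1/(-62412 - (6552 + I*√69/3)) = 1/(-62412 + (-6552 - I*√69/3)) = 1/(-68964 - I*√69/3)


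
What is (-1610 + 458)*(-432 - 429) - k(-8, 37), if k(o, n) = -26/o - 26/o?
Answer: 1983731/2 ≈ 9.9187e+5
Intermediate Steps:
k(o, n) = -52/o
(-1610 + 458)*(-432 - 429) - k(-8, 37) = (-1610 + 458)*(-432 - 429) - (-52)/(-8) = -1152*(-861) - (-52)*(-1)/8 = 991872 - 1*13/2 = 991872 - 13/2 = 1983731/2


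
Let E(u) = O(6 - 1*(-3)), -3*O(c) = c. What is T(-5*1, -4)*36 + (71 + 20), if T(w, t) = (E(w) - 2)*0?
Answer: 91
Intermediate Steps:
O(c) = -c/3
E(u) = -3 (E(u) = -(6 - 1*(-3))/3 = -(6 + 3)/3 = -⅓*9 = -3)
T(w, t) = 0 (T(w, t) = (-3 - 2)*0 = -5*0 = 0)
T(-5*1, -4)*36 + (71 + 20) = 0*36 + (71 + 20) = 0 + 91 = 91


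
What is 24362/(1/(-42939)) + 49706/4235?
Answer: -4430148403024/4235 ≈ -1.0461e+9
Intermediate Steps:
24362/(1/(-42939)) + 49706/4235 = 24362/(-1/42939) + 49706*(1/4235) = 24362*(-42939) + 49706/4235 = -1046079918 + 49706/4235 = -4430148403024/4235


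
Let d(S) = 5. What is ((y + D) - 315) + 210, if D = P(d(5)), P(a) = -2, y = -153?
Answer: -260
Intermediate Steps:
D = -2
((y + D) - 315) + 210 = ((-153 - 2) - 315) + 210 = (-155 - 315) + 210 = -470 + 210 = -260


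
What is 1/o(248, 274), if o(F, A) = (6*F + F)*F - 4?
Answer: 1/430524 ≈ 2.3228e-6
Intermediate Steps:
o(F, A) = -4 + 7*F² (o(F, A) = (7*F)*F - 4 = 7*F² - 4 = -4 + 7*F²)
1/o(248, 274) = 1/(-4 + 7*248²) = 1/(-4 + 7*61504) = 1/(-4 + 430528) = 1/430524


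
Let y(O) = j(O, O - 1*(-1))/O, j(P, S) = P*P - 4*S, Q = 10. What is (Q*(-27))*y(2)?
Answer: 1080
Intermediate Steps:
j(P, S) = P**2 - 4*S
y(O) = (-4 + O**2 - 4*O)/O (y(O) = (O**2 - 4*(O - 1*(-1)))/O = (O**2 - 4*(O + 1))/O = (O**2 - 4*(1 + O))/O = (O**2 + (-4 - 4*O))/O = (-4 + O**2 - 4*O)/O)
(Q*(-27))*y(2) = (10*(-27))*(-4 + 2 - 4/2) = -270*(-4 + 2 - 4*1/2) = -270*(-4 + 2 - 2) = -270*(-4) = 1080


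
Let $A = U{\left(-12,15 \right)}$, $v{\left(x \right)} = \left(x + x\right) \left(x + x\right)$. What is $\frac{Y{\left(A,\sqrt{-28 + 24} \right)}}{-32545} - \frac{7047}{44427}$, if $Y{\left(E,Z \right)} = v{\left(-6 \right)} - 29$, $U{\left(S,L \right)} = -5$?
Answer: $- \frac{679576}{4190947} \approx -0.16215$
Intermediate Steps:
$v{\left(x \right)} = 4 x^{2}$ ($v{\left(x \right)} = 2 x 2 x = 4 x^{2}$)
$A = -5$
$Y{\left(E,Z \right)} = 115$ ($Y{\left(E,Z \right)} = 4 \left(-6\right)^{2} - 29 = 4 \cdot 36 - 29 = 144 - 29 = 115$)
$\frac{Y{\left(A,\sqrt{-28 + 24} \right)}}{-32545} - \frac{7047}{44427} = \frac{115}{-32545} - \frac{7047}{44427} = 115 \left(- \frac{1}{32545}\right) - \frac{2349}{14809} = - \frac{1}{283} - \frac{2349}{14809} = - \frac{679576}{4190947}$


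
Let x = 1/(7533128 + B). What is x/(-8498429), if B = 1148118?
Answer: -1/73776952762534 ≈ -1.3554e-14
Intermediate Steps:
x = 1/8681246 (x = 1/(7533128 + 1148118) = 1/8681246 ≈ 1.1519e-7)
x/(-8498429) = (1/8681246)/(-8498429) = (1/8681246)*(-1/8498429) = -1/73776952762534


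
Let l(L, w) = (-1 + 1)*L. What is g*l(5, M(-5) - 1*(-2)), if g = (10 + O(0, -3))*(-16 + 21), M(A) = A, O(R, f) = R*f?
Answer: 0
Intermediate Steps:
g = 50 (g = (10 + 0*(-3))*(-16 + 21) = (10 + 0)*5 = 10*5 = 50)
l(L, w) = 0 (l(L, w) = 0*L = 0)
g*l(5, M(-5) - 1*(-2)) = 50*0 = 0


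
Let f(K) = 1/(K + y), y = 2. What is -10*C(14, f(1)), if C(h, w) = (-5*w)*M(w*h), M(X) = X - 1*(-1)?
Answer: 850/9 ≈ 94.444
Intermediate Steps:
f(K) = 1/(2 + K) (f(K) = 1/(K + 2) = 1/(2 + K))
M(X) = 1 + X (M(X) = X + 1 = 1 + X)
C(h, w) = -5*w*(1 + h*w) (C(h, w) = (-5*w)*(1 + w*h) = (-5*w)*(1 + h*w) = -5*w*(1 + h*w))
-10*C(14, f(1)) = -(-50)*(1 + 14/(2 + 1))/(2 + 1) = -(-50)*(1 + 14/3)/3 = -(-50)*17/(3*3) = -10*(-85/9) = 850/9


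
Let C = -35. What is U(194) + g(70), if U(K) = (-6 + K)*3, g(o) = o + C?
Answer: 599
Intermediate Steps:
g(o) = -35 + o (g(o) = o - 35 = -35 + o)
U(K) = -18 + 3*K
U(194) + g(70) = (-18 + 3*194) + (-35 + 70) = (-18 + 582) + 35 = 564 + 35 = 599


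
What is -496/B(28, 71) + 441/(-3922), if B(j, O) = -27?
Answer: 1933405/105894 ≈ 18.258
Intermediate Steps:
-496/B(28, 71) + 441/(-3922) = -496/(-27) + 441/(-3922) = -496*(-1/27) + 441*(-1/3922) = 496/27 - 441/3922 = 1933405/105894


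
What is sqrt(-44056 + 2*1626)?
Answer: 202*I ≈ 202.0*I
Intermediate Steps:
sqrt(-44056 + 2*1626) = sqrt(-44056 + 3252) = sqrt(-40804) = 202*I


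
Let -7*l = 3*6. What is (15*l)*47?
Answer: -12690/7 ≈ -1812.9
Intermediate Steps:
l = -18/7 (l = -3*6/7 = -⅐*18 = -18/7 ≈ -2.5714)
(15*l)*47 = (15*(-18/7))*47 = -270/7*47 = -12690/7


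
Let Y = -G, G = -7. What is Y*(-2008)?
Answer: -14056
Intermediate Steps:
Y = 7 (Y = -1*(-7) = 7)
Y*(-2008) = 7*(-2008) = -14056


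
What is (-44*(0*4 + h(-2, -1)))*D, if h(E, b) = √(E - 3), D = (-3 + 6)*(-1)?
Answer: 132*I*√5 ≈ 295.16*I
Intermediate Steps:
D = -3 (D = 3*(-1) = -3)
h(E, b) = √(-3 + E)
(-44*(0*4 + h(-2, -1)))*D = -44*(0*4 + √(-3 - 2))*(-3) = -44*(0 + √(-5))*(-3) = -44*(0 + I*√5)*(-3) = -44*I*√5*(-3) = 132*I*√5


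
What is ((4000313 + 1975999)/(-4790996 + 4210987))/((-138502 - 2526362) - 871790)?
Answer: 2988156/1025645574943 ≈ 2.9134e-6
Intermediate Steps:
((4000313 + 1975999)/(-4790996 + 4210987))/((-138502 - 2526362) - 871790) = (5976312/(-580009))/(-2664864 - 871790) = (5976312*(-1/580009))/(-3536654) = -5976312/580009*(-1/3536654) = 2988156/1025645574943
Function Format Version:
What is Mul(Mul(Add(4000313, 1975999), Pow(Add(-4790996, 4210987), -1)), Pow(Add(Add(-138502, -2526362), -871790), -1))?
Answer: Rational(2988156, 1025645574943) ≈ 2.9134e-6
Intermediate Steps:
Mul(Mul(Add(4000313, 1975999), Pow(Add(-4790996, 4210987), -1)), Pow(Add(Add(-138502, -2526362), -871790), -1)) = Mul(Mul(5976312, Pow(-580009, -1)), Pow(Add(-2664864, -871790), -1)) = Mul(Mul(5976312, Rational(-1, 580009)), Pow(-3536654, -1)) = Mul(Rational(-5976312, 580009), Rational(-1, 3536654)) = Rational(2988156, 1025645574943)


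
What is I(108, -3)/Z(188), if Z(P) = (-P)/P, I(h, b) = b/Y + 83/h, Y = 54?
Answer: -77/108 ≈ -0.71296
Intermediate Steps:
I(h, b) = 83/h + b/54 (I(h, b) = b/54 + 83/h = 83/h + b/54)
Z(P) = -1
I(108, -3)/Z(188) = (83/108 + (1/54)*(-3))/(-1) = (83*(1/108) - 1/18)*(-1) = (83/108 - 1/18)*(-1) = (77/108)*(-1) = -77/108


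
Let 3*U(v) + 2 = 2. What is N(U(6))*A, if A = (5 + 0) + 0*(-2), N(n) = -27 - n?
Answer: -135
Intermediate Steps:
U(v) = 0 (U(v) = -⅔ + (⅓)*2 = -⅔ + ⅔ = 0)
A = 5 (A = 5 + 0 = 5)
N(U(6))*A = (-27 - 1*0)*5 = (-27 + 0)*5 = -27*5 = -135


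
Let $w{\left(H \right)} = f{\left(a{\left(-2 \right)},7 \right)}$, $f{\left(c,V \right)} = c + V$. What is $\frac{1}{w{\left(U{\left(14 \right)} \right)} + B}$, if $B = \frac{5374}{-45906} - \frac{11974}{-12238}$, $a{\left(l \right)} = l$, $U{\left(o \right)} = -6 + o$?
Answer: $\frac{140449407}{823224893} \approx 0.17061$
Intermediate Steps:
$B = \frac{120977858}{140449407}$ ($B = 5374 \left(- \frac{1}{45906}\right) - - \frac{5987}{6119} = - \frac{2687}{22953} + \frac{5987}{6119} = \frac{120977858}{140449407} \approx 0.86136$)
$f{\left(c,V \right)} = V + c$
$w{\left(H \right)} = 5$ ($w{\left(H \right)} = 7 - 2 = 5$)
$\frac{1}{w{\left(U{\left(14 \right)} \right)} + B} = \frac{1}{5 + \frac{120977858}{140449407}} = \frac{1}{\frac{823224893}{140449407}} = \frac{140449407}{823224893}$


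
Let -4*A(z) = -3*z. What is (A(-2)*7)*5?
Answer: -105/2 ≈ -52.500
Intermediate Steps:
A(z) = 3*z/4 (A(z) = -(-3)*z/4 = 3*z/4)
(A(-2)*7)*5 = (((¾)*(-2))*7)*5 = -3/2*7*5 = -21/2*5 = -105/2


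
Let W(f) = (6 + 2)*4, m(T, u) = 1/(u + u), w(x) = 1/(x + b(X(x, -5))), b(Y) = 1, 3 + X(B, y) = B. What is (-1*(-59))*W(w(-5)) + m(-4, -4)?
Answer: 15103/8 ≈ 1887.9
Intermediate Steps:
X(B, y) = -3 + B
w(x) = 1/(1 + x) (w(x) = 1/(x + 1) = 1/(1 + x))
m(T, u) = 1/(2*u)
W(f) = 32 (W(f) = 8*4 = 32)
(-1*(-59))*W(w(-5)) + m(-4, -4) = -1*(-59)*32 + (1/2)/(-4) = 59*32 + (1/2)*(-1/4) = 1888 - 1/8 = 15103/8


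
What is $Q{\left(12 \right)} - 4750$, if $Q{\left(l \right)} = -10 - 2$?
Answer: $-4762$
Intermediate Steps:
$Q{\left(l \right)} = -12$ ($Q{\left(l \right)} = -10 - 2 = -12$)
$Q{\left(12 \right)} - 4750 = -12 - 4750 = -4762$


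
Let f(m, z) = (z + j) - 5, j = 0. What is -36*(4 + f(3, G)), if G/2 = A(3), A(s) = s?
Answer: -180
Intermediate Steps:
G = 6 (G = 2*3 = 6)
f(m, z) = -5 + z (f(m, z) = (z + 0) - 5 = z - 5 = -5 + z)
-36*(4 + f(3, G)) = -36*(4 + (-5 + 6)) = -36*(4 + 1) = -36*5 = -180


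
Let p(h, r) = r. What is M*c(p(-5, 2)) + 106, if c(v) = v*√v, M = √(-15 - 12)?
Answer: 106 + 6*I*√6 ≈ 106.0 + 14.697*I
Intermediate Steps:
M = 3*I*√3 (M = √(-27) = 3*I*√3 ≈ 5.1962*I)
c(v) = v^(3/2)
M*c(p(-5, 2)) + 106 = (3*I*√3)*2^(3/2) + 106 = (3*I*√3)*(2*√2) + 106 = 6*I*√6 + 106 = 106 + 6*I*√6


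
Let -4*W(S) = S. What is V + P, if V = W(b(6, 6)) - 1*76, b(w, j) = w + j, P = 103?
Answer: 24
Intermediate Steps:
b(w, j) = j + w
W(S) = -S/4
V = -79 (V = -(6 + 6)/4 - 1*76 = -1/4*12 - 76 = -3 - 76 = -79)
V + P = -79 + 103 = 24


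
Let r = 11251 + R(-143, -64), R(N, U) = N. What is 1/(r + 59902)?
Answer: 1/71010 ≈ 1.4083e-5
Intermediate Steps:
r = 11108 (r = 11251 - 143 = 11108)
1/(r + 59902) = 1/(11108 + 59902) = 1/71010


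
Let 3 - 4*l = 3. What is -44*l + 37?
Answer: 37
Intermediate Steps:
l = 0 (l = 3/4 - 1/4*3 = 3/4 - 3/4 = 0)
-44*l + 37 = -44*0 + 37 = 0 + 37 = 37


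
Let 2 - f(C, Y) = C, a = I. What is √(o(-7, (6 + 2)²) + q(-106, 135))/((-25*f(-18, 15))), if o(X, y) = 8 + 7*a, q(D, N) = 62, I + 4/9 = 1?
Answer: -√665/1500 ≈ -0.017192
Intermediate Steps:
I = 5/9 (I = -4/9 + 1 = 5/9 ≈ 0.55556)
a = 5/9 ≈ 0.55556
f(C, Y) = 2 - C
o(X, y) = 107/9 (o(X, y) = 8 + 7*(5/9) = 8 + 35/9 = 107/9)
√(o(-7, (6 + 2)²) + q(-106, 135))/((-25*f(-18, 15))) = √(107/9 + 62)/((-25*(2 - 1*(-18)))) = √(665/9)/((-25*(2 + 18))) = (√665/3)/((-25*20)) = (√665/3)/(-500) = (√665/3)*(-1/500) = -√665/1500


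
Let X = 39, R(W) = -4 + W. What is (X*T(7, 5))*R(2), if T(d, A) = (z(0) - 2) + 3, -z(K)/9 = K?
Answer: -78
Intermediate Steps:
z(K) = -9*K
T(d, A) = 1 (T(d, A) = (-9*0 - 2) + 3 = (0 - 2) + 3 = -2 + 3 = 1)
(X*T(7, 5))*R(2) = (39*1)*(-4 + 2) = 39*(-2) = -78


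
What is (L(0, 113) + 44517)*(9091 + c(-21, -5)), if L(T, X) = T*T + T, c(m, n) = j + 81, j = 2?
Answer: 408398958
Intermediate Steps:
c(m, n) = 83 (c(m, n) = 2 + 81 = 83)
L(T, X) = T + T**2 (L(T, X) = T**2 + T = T + T**2)
(L(0, 113) + 44517)*(9091 + c(-21, -5)) = (0*(1 + 0) + 44517)*(9091 + 83) = (0*1 + 44517)*9174 = (0 + 44517)*9174 = 44517*9174 = 408398958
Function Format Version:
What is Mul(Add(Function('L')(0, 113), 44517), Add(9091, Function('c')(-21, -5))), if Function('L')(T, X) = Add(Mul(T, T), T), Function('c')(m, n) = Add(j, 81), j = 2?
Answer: 408398958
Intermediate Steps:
Function('c')(m, n) = 83 (Function('c')(m, n) = Add(2, 81) = 83)
Function('L')(T, X) = Add(T, Pow(T, 2)) (Function('L')(T, X) = Add(Pow(T, 2), T) = Add(T, Pow(T, 2)))
Mul(Add(Function('L')(0, 113), 44517), Add(9091, Function('c')(-21, -5))) = Mul(Add(Mul(0, Add(1, 0)), 44517), Add(9091, 83)) = Mul(Add(Mul(0, 1), 44517), 9174) = Mul(Add(0, 44517), 9174) = Mul(44517, 9174) = 408398958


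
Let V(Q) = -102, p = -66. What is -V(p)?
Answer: 102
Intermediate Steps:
-V(p) = -1*(-102) = 102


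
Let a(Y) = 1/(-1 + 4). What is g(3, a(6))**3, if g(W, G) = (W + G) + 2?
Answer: 4096/27 ≈ 151.70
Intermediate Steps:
a(Y) = 1/3
g(W, G) = 2 + G + W (g(W, G) = (G + W) + 2 = 2 + G + W)
g(3, a(6))**3 = (2 + 1/3 + 3)**3 = (16/3)**3 = 4096/27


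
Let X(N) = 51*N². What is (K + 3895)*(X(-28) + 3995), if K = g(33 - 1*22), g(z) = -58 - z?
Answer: 168263654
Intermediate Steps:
K = -69 (K = -58 - (33 - 1*22) = -58 - (33 - 22) = -58 - 1*11 = -58 - 11 = -69)
(K + 3895)*(X(-28) + 3995) = (-69 + 3895)*(51*(-28)² + 3995) = 3826*(51*784 + 3995) = 3826*(39984 + 3995) = 3826*43979 = 168263654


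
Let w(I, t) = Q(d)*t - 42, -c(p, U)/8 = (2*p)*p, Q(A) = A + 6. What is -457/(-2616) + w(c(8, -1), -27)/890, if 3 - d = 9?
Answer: 148429/1164120 ≈ 0.12750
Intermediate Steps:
d = -6 (d = 3 - 1*9 = 3 - 9 = -6)
Q(A) = 6 + A
c(p, U) = -16*p² (c(p, U) = -8*2*p*p = -16*p²)
w(I, t) = -42 (w(I, t) = (6 - 6)*t - 42 = 0*t - 42 = 0 - 42 = -42)
-457/(-2616) + w(c(8, -1), -27)/890 = -457/(-2616) - 42/890 = -457*(-1/2616) - 42*1/890 = 457/2616 - 21/445 = 148429/1164120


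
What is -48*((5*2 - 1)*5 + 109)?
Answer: -7392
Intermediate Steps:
-48*((5*2 - 1)*5 + 109) = -48*((10 - 1)*5 + 109) = -48*(9*5 + 109) = -48*(45 + 109) = -48*154 = -7392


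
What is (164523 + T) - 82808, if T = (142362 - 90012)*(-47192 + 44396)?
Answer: -146288885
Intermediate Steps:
T = -146370600 (T = 52350*(-2796) = -146370600)
(164523 + T) - 82808 = (164523 - 146370600) - 82808 = -146206077 - 82808 = -146288885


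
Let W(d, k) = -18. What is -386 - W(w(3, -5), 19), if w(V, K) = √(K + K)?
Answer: -368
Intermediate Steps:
w(V, K) = √2*√K (w(V, K) = √(2*K) = √2*√K)
-386 - W(w(3, -5), 19) = -386 - 1*(-18) = -386 + 18 = -368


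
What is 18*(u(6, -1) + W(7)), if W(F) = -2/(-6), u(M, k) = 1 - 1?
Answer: 6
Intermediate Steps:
u(M, k) = 0
W(F) = 1/3 (W(F) = -2*(-1/6) = 1/3)
18*(u(6, -1) + W(7)) = 18*(0 + 1/3) = 18*(1/3) = 6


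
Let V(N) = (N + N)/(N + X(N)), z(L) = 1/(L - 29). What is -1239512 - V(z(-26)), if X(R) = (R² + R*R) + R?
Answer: -66933703/54 ≈ -1.2395e+6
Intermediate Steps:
z(L) = 1/(-29 + L)
X(R) = R + 2*R² (X(R) = (R² + R²) + R = 2*R² + R = R + 2*R²)
V(N) = 2*N/(N + N*(1 + 2*N)) (V(N) = (N + N)/(N + N*(1 + 2*N)) = (2*N)/(N + N*(1 + 2*N)) = 2*N/(N + N*(1 + 2*N)))
-1239512 - V(z(-26)) = -1239512 - 1/(1 + 1/(-29 - 26)) = -1239512 - 1/(1 + 1/(-55)) = -1239512 - 1/(1 - 1/55) = -1239512 - 1/54/55 = -1239512 - 1*55/54 = -1239512 - 55/54 = -66933703/54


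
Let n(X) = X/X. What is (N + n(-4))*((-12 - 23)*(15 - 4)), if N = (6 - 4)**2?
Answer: -1925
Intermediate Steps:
n(X) = 1
N = 4 (N = 2**2 = 4)
(N + n(-4))*((-12 - 23)*(15 - 4)) = (4 + 1)*((-12 - 23)*(15 - 4)) = 5*(-35*11) = 5*(-385) = -1925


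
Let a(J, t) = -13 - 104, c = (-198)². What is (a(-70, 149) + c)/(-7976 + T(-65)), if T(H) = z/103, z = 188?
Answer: -447329/91260 ≈ -4.9017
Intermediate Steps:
c = 39204
a(J, t) = -117
T(H) = 188/103
(a(-70, 149) + c)/(-7976 + T(-65)) = (-117 + 39204)/(-7976 + 188/103) = 39087/(-821340/103) = 39087*(-103/821340) = -447329/91260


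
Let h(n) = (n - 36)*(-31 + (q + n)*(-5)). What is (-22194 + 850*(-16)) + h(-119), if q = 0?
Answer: -123214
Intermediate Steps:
h(n) = (-36 + n)*(-31 - 5*n) (h(n) = (n - 36)*(-31 + (0 + n)*(-5)) = (-36 + n)*(-31 + n*(-5)) = (-36 + n)*(-31 - 5*n))
(-22194 + 850*(-16)) + h(-119) = (-22194 + 850*(-16)) + (1116 - 5*(-119)² + 149*(-119)) = (-22194 - 13600) + (1116 - 5*14161 - 17731) = -35794 + (1116 - 70805 - 17731) = -35794 - 87420 = -123214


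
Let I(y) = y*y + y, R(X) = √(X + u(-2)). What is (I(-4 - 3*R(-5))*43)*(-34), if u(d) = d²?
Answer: -4386 - 30702*I ≈ -4386.0 - 30702.0*I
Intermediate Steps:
R(X) = √(4 + X) (R(X) = √(X + (-2)²) = √(X + 4) = √(4 + X))
I(y) = y + y² (I(y) = y² + y = y + y²)
(I(-4 - 3*R(-5))*43)*(-34) = (((-4 - 3*√(4 - 5))*(1 + (-4 - 3*√(4 - 5))))*43)*(-34) = (((-4 - 3*I)*(1 + (-4 - 3*I)))*43)*(-34) = (((-4 - 3*I)*(-3 - 3*I))*43)*(-34) = (43*(-4 - 3*I)*(-3 - 3*I))*(-34) = -1462*(-4 - 3*I)*(-3 - 3*I)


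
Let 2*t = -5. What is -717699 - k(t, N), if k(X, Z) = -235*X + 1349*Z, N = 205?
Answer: -1989663/2 ≈ -9.9483e+5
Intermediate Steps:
t = -5/2 (t = (1/2)*(-5) = -5/2 ≈ -2.5000)
-717699 - k(t, N) = -717699 - (-235*(-5/2) + 1349*205) = -717699 - (1175/2 + 276545) = -717699 - 1*554265/2 = -717699 - 554265/2 = -1989663/2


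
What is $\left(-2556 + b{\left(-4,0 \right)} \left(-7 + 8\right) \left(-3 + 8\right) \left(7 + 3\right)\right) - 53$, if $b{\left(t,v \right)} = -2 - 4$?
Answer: $-2909$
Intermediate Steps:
$b{\left(t,v \right)} = -6$ ($b{\left(t,v \right)} = -2 - 4 = -6$)
$\left(-2556 + b{\left(-4,0 \right)} \left(-7 + 8\right) \left(-3 + 8\right) \left(7 + 3\right)\right) - 53 = \left(-2556 + - 6 \left(-7 + 8\right) \left(-3 + 8\right) \left(7 + 3\right)\right) - 53 = \left(-2556 + \left(-6\right) 1 \cdot 5 \cdot 10\right) - 53 = \left(-2556 - 300\right) - 53 = -2856 - 53 = -2909$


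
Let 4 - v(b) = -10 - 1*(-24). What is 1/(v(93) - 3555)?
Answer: -1/3565 ≈ -0.00028051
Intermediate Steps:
v(b) = -10 (v(b) = 4 - (-10 - 1*(-24)) = 4 - (-10 + 24) = 4 - 1*14 = 4 - 14 = -10)
1/(v(93) - 3555) = 1/(-10 - 3555) = 1/(-3565) = -1/3565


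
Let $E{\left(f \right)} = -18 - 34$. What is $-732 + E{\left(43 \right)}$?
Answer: $-784$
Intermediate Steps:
$E{\left(f \right)} = -52$ ($E{\left(f \right)} = -18 - 34 = -52$)
$-732 + E{\left(43 \right)} = -732 - 52 = -784$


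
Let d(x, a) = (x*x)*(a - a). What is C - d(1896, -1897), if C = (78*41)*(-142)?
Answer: -454116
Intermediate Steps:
d(x, a) = 0 (d(x, a) = x²*0 = 0)
C = -454116 (C = 3198*(-142) = -454116)
C - d(1896, -1897) = -454116 - 1*0 = -454116 + 0 = -454116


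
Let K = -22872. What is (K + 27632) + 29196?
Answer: 33956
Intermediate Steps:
(K + 27632) + 29196 = (-22872 + 27632) + 29196 = 4760 + 29196 = 33956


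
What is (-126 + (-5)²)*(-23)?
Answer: 2323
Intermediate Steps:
(-126 + (-5)²)*(-23) = (-126 + 25)*(-23) = -101*(-23) = 2323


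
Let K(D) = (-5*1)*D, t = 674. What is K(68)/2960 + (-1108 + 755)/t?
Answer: -31851/49876 ≈ -0.63860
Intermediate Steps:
K(D) = -5*D
K(68)/2960 + (-1108 + 755)/t = -5*68/2960 + (-1108 + 755)/674 = -340*1/2960 - 353*1/674 = -17/148 - 353/674 = -31851/49876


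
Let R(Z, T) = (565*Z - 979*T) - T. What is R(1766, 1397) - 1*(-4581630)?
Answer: 4210360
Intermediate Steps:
R(Z, T) = -980*T + 565*Z (R(Z, T) = (-979*T + 565*Z) - T = -980*T + 565*Z)
R(1766, 1397) - 1*(-4581630) = (-980*1397 + 565*1766) - 1*(-4581630) = (-1369060 + 997790) + 4581630 = -371270 + 4581630 = 4210360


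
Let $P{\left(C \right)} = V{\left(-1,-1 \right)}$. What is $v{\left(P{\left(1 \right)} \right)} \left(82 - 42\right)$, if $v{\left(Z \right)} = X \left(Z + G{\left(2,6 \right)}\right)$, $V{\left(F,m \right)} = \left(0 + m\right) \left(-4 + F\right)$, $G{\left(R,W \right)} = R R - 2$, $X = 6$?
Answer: $1680$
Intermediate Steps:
$G{\left(R,W \right)} = -2 + R^{2}$ ($G{\left(R,W \right)} = R^{2} - 2 = -2 + R^{2}$)
$V{\left(F,m \right)} = m \left(-4 + F\right)$
$P{\left(C \right)} = 5$ ($P{\left(C \right)} = - (-4 - 1) = \left(-1\right) \left(-5\right) = 5$)
$v{\left(Z \right)} = 12 + 6 Z$ ($v{\left(Z \right)} = 6 \left(Z - \left(2 - 2^{2}\right)\right) = 6 \left(Z + \left(-2 + 4\right)\right) = 6 \left(Z + 2\right) = 6 \left(2 + Z\right) = 12 + 6 Z$)
$v{\left(P{\left(1 \right)} \right)} \left(82 - 42\right) = \left(12 + 6 \cdot 5\right) \left(82 - 42\right) = \left(12 + 30\right) 40 = 42 \cdot 40 = 1680$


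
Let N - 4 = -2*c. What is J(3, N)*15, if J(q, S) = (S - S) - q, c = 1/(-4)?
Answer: -45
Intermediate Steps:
c = -¼ ≈ -0.25000
N = 9/2 (N = 4 - 2*(-¼) = 4 + ½ = 9/2 ≈ 4.5000)
J(q, S) = -q (J(q, S) = 0 - q = -q)
J(3, N)*15 = -1*3*15 = -3*15 = -45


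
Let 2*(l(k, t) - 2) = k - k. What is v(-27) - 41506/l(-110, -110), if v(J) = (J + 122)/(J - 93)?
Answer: -498091/24 ≈ -20754.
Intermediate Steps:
l(k, t) = 2 (l(k, t) = 2 + (k - k)/2 = 2 + (½)*0 = 2 + 0 = 2)
v(J) = (122 + J)/(-93 + J)
v(-27) - 41506/l(-110, -110) = (122 - 27)/(-93 - 27) - 41506/2 = 95/(-120) - 41506*½ = -1/120*95 - 20753 = -19/24 - 20753 = -498091/24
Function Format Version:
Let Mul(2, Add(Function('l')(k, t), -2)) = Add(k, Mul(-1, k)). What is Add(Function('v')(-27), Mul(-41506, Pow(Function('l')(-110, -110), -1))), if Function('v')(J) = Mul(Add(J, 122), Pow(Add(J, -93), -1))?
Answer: Rational(-498091, 24) ≈ -20754.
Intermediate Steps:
Function('l')(k, t) = 2 (Function('l')(k, t) = Add(2, Mul(Rational(1, 2), Add(k, Mul(-1, k)))) = Add(2, Mul(Rational(1, 2), 0)) = Add(2, 0) = 2)
Function('v')(J) = Mul(Pow(Add(-93, J), -1), Add(122, J)) (Function('v')(J) = Mul(Add(122, J), Pow(Add(-93, J), -1)) = Mul(Pow(Add(-93, J), -1), Add(122, J)))
Add(Function('v')(-27), Mul(-41506, Pow(Function('l')(-110, -110), -1))) = Add(Mul(Pow(Add(-93, -27), -1), Add(122, -27)), Mul(-41506, Pow(2, -1))) = Add(Mul(Pow(-120, -1), 95), Mul(-41506, Rational(1, 2))) = Add(Mul(Rational(-1, 120), 95), -20753) = Add(Rational(-19, 24), -20753) = Rational(-498091, 24)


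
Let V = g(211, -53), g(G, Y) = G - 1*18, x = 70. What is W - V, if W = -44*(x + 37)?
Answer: -4901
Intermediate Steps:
g(G, Y) = -18 + G (g(G, Y) = G - 18 = -18 + G)
W = -4708 (W = -44*(70 + 37) = -44*107 = -4708)
V = 193 (V = -18 + 211 = 193)
W - V = -4708 - 1*193 = -4708 - 193 = -4901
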